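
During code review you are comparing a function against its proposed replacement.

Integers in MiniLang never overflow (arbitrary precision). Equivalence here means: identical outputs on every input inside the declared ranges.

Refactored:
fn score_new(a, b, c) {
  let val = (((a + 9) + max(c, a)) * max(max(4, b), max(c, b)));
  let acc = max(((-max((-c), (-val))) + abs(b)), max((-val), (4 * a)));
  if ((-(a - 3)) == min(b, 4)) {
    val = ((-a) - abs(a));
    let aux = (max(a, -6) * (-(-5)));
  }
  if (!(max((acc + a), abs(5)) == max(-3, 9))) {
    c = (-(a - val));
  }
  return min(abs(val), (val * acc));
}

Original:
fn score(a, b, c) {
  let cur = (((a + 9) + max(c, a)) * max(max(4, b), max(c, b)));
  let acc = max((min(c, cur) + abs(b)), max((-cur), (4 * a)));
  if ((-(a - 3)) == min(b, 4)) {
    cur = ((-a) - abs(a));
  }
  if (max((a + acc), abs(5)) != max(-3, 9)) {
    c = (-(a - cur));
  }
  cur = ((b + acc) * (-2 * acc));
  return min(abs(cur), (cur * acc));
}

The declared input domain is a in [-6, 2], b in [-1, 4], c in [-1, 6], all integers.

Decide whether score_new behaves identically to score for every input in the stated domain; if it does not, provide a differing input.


These are not equivalent — on a=-6, b=-1, c=0 the outputs split (0 vs 12).
score: cur = 12; acc = 1; ((-(a - 3)) == min(b, 4)) -> false; (max((a + acc), abs(5)) != max(-3, 9)) -> true; c = 18; cur = 0; return 0
score_new: val = 12; acc = 1; ((-(a - 3)) == min(b, 4)) -> false; (!(max((acc + a), abs(5)) == max(-3, 9))) -> true; c = 18; return 12
verdict: not equivalent; witness: a=-6, b=-1, c=0


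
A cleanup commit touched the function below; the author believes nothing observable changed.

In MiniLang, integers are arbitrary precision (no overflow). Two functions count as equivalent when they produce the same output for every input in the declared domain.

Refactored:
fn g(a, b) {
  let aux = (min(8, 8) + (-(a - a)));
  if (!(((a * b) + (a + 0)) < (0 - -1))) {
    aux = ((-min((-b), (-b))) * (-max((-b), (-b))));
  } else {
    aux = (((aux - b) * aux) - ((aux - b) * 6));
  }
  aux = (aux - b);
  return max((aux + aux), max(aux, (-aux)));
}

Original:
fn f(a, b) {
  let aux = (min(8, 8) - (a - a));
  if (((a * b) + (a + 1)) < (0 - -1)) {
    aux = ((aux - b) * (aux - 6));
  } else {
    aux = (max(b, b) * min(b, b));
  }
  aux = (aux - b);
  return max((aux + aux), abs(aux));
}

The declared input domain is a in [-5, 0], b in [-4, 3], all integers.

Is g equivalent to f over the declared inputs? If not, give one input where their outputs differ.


There is a counterexample at a=-5, b=-1: 4 on one side, 38 on the other.
f: aux becomes 8; next (((a * b) + (a + 1)) < (0 - -1)) evaluates to false; next aux becomes 1; next aux becomes 2; next final value 4
g: aux becomes 8; next (!(((a * b) + (a + 0)) < (0 - -1))) evaluates to false; next aux becomes 18; next aux becomes 19; next final value 38
verdict: not equivalent; witness: a=-5, b=-1


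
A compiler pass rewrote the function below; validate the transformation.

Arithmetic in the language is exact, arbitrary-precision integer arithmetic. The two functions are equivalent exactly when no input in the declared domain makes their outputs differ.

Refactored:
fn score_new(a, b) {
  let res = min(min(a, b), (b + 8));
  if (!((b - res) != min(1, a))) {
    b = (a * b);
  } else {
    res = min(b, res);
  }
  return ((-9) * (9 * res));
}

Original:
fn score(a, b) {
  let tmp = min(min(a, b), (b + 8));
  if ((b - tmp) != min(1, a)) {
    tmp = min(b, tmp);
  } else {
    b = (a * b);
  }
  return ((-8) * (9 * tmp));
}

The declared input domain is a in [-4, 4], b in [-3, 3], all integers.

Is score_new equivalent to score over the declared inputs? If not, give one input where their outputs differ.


Not equivalent: a=-4, b=-3 separates them (288 vs 324).
score: tmp becomes -4; next ((b - tmp) != min(1, a)) evaluates to true; next tmp becomes -4; next final value 288
score_new: res becomes -4; next (!((b - res) != min(1, a))) evaluates to false; next res becomes -4; next final value 324
verdict: not equivalent; witness: a=-4, b=-3


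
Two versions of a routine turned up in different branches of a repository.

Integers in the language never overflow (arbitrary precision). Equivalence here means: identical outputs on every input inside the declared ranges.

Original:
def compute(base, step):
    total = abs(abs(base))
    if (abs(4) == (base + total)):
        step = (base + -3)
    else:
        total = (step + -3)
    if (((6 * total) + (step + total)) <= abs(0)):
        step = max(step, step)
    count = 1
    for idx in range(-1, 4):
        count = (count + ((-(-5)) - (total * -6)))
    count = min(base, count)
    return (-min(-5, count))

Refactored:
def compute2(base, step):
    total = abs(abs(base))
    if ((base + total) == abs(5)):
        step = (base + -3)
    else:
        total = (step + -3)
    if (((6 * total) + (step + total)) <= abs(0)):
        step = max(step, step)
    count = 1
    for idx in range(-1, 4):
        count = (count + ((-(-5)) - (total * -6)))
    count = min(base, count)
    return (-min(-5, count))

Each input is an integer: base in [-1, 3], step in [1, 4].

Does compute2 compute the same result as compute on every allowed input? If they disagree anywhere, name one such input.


The rewrite breaks on base=2, step=1, where the results are 5 and 34.
compute: total = 2; (abs(4) == (base + total)) -> true; step = -1; (((6 * total) + (step + total)) <= abs(0)) -> false; count = 1; [idx=-1]; count = 18; [idx=0]; count = 35; [idx=1]; count = 52; [idx=2]; count = 69; [idx=3]; count = 86; count = 2; return 5
compute2: total = 2; ((base + total) == abs(5)) -> false; total = -2; (((6 * total) + (step + total)) <= abs(0)) -> true; step = 1; count = 1; [idx=-1]; count = -6; [idx=0]; count = -13; [idx=1]; count = -20; [idx=2]; count = -27; [idx=3]; count = -34; count = -34; return 34
verdict: not equivalent; witness: base=2, step=1


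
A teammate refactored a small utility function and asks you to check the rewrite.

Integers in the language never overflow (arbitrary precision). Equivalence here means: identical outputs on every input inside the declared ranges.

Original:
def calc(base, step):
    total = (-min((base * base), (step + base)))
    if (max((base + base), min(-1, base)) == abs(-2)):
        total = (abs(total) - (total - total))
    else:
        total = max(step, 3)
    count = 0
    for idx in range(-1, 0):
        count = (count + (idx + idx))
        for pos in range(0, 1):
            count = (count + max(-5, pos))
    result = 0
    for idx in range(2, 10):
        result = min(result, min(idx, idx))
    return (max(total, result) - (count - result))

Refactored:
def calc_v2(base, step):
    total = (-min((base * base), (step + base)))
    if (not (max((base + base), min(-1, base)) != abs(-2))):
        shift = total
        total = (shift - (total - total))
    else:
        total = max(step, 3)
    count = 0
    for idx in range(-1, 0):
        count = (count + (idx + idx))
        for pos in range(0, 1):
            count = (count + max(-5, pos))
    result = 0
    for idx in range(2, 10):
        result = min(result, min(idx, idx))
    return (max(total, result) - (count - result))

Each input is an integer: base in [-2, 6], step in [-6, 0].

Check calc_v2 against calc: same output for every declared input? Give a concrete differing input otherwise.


At base=1, step=0: calc gives 3, calc_v2 gives 2.
verdict: not equivalent; witness: base=1, step=0


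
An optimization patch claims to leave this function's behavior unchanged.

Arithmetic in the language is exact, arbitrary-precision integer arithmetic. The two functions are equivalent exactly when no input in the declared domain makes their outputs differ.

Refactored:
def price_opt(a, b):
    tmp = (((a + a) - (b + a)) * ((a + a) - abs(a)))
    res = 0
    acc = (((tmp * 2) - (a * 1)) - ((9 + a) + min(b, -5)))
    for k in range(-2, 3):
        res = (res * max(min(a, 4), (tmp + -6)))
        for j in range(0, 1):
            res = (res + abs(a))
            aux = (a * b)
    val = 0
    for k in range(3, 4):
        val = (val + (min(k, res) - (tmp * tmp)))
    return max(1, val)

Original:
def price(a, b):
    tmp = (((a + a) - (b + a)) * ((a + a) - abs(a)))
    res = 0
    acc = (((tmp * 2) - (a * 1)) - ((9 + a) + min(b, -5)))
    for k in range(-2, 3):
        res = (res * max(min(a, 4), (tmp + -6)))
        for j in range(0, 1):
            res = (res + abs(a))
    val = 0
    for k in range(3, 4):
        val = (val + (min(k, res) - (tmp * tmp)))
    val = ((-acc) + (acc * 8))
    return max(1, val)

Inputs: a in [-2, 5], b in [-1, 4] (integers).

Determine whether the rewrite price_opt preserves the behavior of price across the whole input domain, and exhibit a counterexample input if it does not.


Take a=-2, b=-1.
price: tmp becomes 6; next res becomes 0; next acc becomes 12; next at k=-2:; next res becomes 0; next at j=0:; next res becomes 2; next at k=-1:; next res becomes 0; next at j=0:; next res becomes 2; next at k=0:; next res becomes 0; next at j=0:; next res becomes 2; next at k=1:; next res becomes 0; next at j=0:; next res becomes 2; next at k=2:; next res becomes 0; next at j=0:; next res becomes 2; next val becomes 0; next at k=3:; next val becomes -34; next val becomes 84; next final value 84
price_opt: tmp becomes 6; next res becomes 0; next acc becomes 12; next at k=-2:; next res becomes 0; next at j=0:; next res becomes 2; next aux becomes 2; next at k=-1:; next res becomes 0; next at j=0:; next res becomes 2; next aux becomes 2; next at k=0:; next res becomes 0; next at j=0:; next res becomes 2; next aux becomes 2; next at k=1:; next res becomes 0; next at j=0:; next res becomes 2; next aux becomes 2; next at k=2:; next res becomes 0; next at j=0:; next res becomes 2; next aux becomes 2; next val becomes 0; next at k=3:; next val becomes -34; next final value 1
84 vs 1 — the two versions disagree here.
verdict: not equivalent; witness: a=-2, b=-1


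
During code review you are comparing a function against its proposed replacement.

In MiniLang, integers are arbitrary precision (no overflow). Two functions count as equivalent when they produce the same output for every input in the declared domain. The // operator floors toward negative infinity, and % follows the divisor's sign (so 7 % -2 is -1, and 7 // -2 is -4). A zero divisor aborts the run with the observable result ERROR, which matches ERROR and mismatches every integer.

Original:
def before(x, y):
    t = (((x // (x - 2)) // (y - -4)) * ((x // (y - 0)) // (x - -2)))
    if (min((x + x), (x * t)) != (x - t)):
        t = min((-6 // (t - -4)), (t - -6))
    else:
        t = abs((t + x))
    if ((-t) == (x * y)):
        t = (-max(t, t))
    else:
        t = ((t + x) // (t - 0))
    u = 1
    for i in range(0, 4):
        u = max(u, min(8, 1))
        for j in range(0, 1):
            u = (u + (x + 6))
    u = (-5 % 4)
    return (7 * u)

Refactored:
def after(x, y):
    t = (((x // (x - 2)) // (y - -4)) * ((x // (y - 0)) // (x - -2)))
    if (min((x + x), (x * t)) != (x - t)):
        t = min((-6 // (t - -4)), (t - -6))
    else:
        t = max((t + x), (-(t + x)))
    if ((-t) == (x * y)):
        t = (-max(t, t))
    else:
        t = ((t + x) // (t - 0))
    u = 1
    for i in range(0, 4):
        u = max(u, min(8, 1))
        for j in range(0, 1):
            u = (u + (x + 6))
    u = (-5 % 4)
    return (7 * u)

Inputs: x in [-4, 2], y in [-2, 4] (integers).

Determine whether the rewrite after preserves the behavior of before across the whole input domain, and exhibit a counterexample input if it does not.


The two are interchangeable: min/max/abs usage differs, plus arithmetic usage differs, and every declared input agrees.
Tracing x=-1, y=1: before: t = 0; (min((x + x), (x * t)) != (x - t)) -> true; t = -2; ((-t) == (x * y)) -> false; t = 1; u = 1; [i=0]; u = 1; [j=0]; u = 6; [i=1]; u = 6; [j=0]; u = 11; [i=2]; u = 11; [j=0]; u = 16; [i=3]; u = 16; [j=0]; u = 21; u = 3; return 21 | after: t = 0; (min((x + x), (x * t)) != (x - t)) -> true; t = -2; ((-t) == (x * y)) -> false; t = 1; u = 1; [i=0]; u = 1; [j=0]; u = 6; [i=1]; u = 6; [j=0]; u = 11; [i=2]; u = 11; [j=0]; u = 16; [i=3]; u = 16; [j=0]; u = 21; u = 3; return 21 — matching result 21.
Across all 49 domain points the two functions coincide.
verdict: equivalent


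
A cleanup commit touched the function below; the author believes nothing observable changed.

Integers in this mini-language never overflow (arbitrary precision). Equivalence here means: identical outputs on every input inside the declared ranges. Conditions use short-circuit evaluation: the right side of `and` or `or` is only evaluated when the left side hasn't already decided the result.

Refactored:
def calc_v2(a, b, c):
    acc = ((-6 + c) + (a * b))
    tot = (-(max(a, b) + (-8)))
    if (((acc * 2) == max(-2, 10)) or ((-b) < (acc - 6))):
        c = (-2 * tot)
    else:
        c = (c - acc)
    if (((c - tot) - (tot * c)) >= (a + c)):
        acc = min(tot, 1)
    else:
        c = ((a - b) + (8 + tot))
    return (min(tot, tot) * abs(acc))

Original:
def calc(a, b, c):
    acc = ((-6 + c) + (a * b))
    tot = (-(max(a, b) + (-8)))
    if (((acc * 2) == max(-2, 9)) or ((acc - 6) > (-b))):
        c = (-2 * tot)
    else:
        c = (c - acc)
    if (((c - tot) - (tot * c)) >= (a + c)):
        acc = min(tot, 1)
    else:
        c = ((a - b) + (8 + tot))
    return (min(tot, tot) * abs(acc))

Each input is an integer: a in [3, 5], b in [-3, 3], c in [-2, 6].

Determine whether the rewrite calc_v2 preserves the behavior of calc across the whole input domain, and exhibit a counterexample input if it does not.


Input a=5, b=1, c=6: 15 from calc versus 3 from calc_v2.
verdict: not equivalent; witness: a=5, b=1, c=6


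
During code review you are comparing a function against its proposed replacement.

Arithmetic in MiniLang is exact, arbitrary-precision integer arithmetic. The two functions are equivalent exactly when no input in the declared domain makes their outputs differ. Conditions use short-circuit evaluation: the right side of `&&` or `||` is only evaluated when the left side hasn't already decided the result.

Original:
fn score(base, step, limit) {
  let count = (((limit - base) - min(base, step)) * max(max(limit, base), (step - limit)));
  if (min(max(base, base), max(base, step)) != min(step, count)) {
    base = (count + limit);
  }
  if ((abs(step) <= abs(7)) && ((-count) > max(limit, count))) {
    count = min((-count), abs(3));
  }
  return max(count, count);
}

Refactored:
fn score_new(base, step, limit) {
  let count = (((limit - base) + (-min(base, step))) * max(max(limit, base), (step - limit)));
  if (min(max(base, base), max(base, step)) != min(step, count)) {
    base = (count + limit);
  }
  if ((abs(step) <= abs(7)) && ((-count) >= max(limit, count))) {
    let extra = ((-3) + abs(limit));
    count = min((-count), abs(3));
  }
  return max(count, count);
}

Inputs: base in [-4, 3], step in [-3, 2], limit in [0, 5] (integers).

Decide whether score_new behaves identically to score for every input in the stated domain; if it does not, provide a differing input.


There is a counterexample at base=1, step=1, limit=1: -1 on one side, 1 on the other.
score: count := -1 | (min(max(base, base), max(base, step)) != min(step, count)): true | base := 0 | ((abs(step) <= abs(7)) && ((-count) > max(limit, count))): false | result -1
score_new: count := -1 | (min(max(base, base), max(base, step)) != min(step, count)): true | base := 0 | ((abs(step) <= abs(7)) && ((-count) >= max(limit, count))): true | extra := -2 | count := 1 | result 1
verdict: not equivalent; witness: base=1, step=1, limit=1


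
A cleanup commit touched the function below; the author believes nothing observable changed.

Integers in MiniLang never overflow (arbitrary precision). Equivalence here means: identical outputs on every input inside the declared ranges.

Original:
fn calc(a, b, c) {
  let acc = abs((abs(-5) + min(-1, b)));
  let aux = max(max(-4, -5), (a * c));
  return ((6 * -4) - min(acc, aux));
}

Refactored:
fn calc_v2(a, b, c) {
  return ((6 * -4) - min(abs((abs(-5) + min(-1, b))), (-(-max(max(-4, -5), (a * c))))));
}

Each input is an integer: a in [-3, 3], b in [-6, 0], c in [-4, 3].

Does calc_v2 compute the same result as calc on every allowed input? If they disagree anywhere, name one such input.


The two are interchangeable: local variable names differ, and statement counts differ, and every declared input agrees.
Tracing a=0, b=-5, c=3: calc: acc := 0 | aux := 0 | result -24 | calc_v2: result -24 — matching result -24.
Every one of the 392 inputs gives matching results.
verdict: equivalent


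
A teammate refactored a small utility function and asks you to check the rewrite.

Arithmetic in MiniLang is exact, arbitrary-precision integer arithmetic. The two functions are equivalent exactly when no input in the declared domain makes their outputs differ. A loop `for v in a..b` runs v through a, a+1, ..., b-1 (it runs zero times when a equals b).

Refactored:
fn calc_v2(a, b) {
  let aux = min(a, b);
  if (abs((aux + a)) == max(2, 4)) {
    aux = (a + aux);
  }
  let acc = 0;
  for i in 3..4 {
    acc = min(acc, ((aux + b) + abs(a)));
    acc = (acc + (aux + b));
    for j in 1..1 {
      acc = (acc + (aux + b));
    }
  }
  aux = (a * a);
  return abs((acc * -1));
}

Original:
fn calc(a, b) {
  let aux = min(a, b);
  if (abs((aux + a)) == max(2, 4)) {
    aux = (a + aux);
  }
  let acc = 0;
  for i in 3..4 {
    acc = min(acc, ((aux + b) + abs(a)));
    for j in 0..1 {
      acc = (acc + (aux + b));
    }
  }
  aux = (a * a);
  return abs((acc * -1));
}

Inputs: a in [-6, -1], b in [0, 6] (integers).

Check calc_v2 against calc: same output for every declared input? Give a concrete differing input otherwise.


The two are interchangeable: arithmetic usage differs; and loop structure differs; and statement counts differ, and every declared input agrees.
Spot check at a=-3, b=6 — calc: aux becomes -3; next (abs((aux + a)) == max(2, 4)) evaluates to false; next acc becomes 0; next at i=3:; next acc becomes 0; next at j=0:; next acc becomes 3; next aux becomes 9; next final value 3. calc_v2: aux becomes -3; next (abs((aux + a)) == max(2, 4)) evaluates to false; next acc becomes 0; next at i=3:; next acc becomes 0; next acc becomes 3; next j never enters its loop body; next aux becomes 9; next final value 3. Both give 3.
An exhaustive pass over the 42 declared inputs shows identical outputs.
verdict: equivalent


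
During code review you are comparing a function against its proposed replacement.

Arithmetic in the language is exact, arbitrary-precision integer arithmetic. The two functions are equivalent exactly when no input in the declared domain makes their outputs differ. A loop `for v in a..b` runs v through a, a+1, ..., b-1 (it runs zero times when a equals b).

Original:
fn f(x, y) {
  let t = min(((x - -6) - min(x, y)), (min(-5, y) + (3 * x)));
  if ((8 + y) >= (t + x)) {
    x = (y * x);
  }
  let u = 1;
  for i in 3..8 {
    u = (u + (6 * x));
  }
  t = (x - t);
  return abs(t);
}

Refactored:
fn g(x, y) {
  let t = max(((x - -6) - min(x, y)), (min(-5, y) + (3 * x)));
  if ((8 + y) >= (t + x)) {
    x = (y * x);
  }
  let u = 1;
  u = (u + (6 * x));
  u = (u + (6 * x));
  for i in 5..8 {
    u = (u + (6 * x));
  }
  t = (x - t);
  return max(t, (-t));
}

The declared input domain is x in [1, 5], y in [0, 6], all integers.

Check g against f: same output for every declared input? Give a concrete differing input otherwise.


Take x=1, y=0.
f: t = -2; ((8 + y) >= (t + x)) -> true; x = 0; u = 1; [i=3]; u = 1; [i=4]; u = 1; [i=5]; u = 1; [i=6]; u = 1; [i=7]; u = 1; t = 2; return 2
g: t = 7; ((8 + y) >= (t + x)) -> true; x = 0; u = 1; u = 1; u = 1; [i=5]; u = 1; [i=6]; u = 1; [i=7]; u = 1; t = -7; return 7
2 vs 7 — the two versions disagree here.
verdict: not equivalent; witness: x=1, y=0


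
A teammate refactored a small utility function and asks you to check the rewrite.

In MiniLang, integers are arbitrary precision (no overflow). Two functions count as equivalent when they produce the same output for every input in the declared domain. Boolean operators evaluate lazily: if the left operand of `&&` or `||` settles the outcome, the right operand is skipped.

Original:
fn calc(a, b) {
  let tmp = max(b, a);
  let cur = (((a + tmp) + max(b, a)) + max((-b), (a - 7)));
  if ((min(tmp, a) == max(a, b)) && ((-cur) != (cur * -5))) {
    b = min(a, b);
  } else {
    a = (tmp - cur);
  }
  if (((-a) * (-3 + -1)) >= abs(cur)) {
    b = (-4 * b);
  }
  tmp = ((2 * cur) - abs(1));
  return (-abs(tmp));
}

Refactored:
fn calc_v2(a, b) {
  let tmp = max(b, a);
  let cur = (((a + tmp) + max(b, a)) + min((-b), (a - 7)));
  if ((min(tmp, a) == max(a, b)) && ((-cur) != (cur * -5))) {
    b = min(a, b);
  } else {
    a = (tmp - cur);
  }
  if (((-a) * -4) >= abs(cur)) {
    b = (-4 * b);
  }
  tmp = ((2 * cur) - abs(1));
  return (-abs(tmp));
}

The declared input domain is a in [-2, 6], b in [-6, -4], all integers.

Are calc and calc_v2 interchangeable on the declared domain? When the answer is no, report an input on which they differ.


Consider the input a=-2, b=-6.
calc: tmp := -2 | cur := 0 | ((min(tmp, a) == max(a, b)) && ((-cur) != (cur * -5))): false | a := -2 | (((-a) * (-3 + -1)) >= abs(cur)): false | tmp := -1 | result -1
calc_v2: tmp := -2 | cur := -15 | ((min(tmp, a) == max(a, b)) && ((-cur) != (cur * -5))): true | b := -6 | (((-a) * -4) >= abs(cur)): false | tmp := -31 | result -31
-1 != -31, so the rewrite changes behavior.
verdict: not equivalent; witness: a=-2, b=-6


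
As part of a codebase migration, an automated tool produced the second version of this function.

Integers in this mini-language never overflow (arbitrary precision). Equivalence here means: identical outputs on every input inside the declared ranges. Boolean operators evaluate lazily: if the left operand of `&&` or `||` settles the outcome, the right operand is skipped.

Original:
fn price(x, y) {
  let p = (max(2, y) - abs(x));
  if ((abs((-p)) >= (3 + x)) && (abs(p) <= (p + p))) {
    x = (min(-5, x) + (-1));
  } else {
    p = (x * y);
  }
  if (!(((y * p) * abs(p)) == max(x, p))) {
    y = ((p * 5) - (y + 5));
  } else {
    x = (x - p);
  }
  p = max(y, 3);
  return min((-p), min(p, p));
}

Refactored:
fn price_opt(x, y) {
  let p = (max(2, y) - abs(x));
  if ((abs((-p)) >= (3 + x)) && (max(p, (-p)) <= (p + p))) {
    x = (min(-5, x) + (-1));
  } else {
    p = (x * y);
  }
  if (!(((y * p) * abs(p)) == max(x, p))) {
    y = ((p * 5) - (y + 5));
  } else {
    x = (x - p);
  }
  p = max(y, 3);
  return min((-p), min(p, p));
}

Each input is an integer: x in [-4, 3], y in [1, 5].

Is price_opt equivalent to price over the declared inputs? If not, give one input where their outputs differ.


Behavior is preserved: although min/max/abs usage differs, the outputs never diverge.
Tracing x=2, y=3: price: p := 1 | ((abs((-p)) >= (3 + x)) && (abs(p) <= (p + p))): false | p := 6 | (!(((y * p) * abs(p)) == max(x, p))): true | y := 22 | p := 22 | result -22 | price_opt: p := 1 | ((abs((-p)) >= (3 + x)) && (max(p, (-p)) <= (p + p))): false | p := 6 | (!(((y * p) * abs(p)) == max(x, p))): true | y := 22 | p := 22 | result -22 — matching result -22.
Every one of the 40 inputs gives matching results.
verdict: equivalent


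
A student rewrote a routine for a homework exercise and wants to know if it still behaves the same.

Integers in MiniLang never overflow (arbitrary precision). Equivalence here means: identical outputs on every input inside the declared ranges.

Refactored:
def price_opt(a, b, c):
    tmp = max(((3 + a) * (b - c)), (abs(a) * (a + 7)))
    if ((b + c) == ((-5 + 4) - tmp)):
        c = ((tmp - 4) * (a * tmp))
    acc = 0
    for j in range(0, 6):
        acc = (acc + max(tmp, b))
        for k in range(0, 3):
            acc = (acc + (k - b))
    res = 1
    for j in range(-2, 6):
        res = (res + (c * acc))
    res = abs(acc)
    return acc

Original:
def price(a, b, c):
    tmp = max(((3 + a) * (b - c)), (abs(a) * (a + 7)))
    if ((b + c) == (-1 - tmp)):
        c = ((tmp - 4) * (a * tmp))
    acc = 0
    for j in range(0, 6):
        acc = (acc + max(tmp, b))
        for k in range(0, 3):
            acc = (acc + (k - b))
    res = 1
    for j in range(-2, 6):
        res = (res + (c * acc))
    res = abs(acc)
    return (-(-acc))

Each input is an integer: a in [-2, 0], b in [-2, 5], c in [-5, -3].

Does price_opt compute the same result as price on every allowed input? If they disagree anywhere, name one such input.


Side by side, the visible changes include: arithmetic usage differs, constant usage differs.
One worked example (a=-2, b=-2, c=-5) — price: tmp becomes 10; next ((b + c) == (-1 - tmp)) evaluates to false; next acc becomes 0; next at j=0:; next acc becomes 10; next at k=0:; next acc becomes 12; next at k=1:; next acc becomes 15; next at k=2:; next acc becomes 19; next at j=1:; next acc becomes 29; next at k=0:; next acc becomes 31; next at k=1:; next acc becomes 34; next at k=2:; next acc becomes 38; next at j=2:; next acc becomes 48; next at k=0:; next acc becomes 50; next at k=1:; next acc becomes 53; next at k=2:; next acc becomes 57; next at j=3:; next acc becomes 67; next at k=0:; next acc becomes 69; next at k=1:; next acc becomes 72; next at k=2:; next acc becomes 76; next at j=4:; next acc becomes 86; next at k=0:; next acc becomes 88; next at k=1:; next acc becomes 91; next at k=2:; next acc becomes 95; next at j=5:; next acc becomes 105; next at k=0:; next acc becomes 107; next at k=1:; next acc becomes 110; next at k=2:; next acc becomes 114; next res becomes 1; next at j=-2:; next res becomes -569; next at j=-1:; next res becomes -1139; next at j=0:; next res becomes -1709; next at j=1:; next res becomes -2279; next at j=2:; next res becomes -2849; next at j=3:; next res becomes -3419; next at j=4:; next res becomes -3989; next at j=5:; next res becomes -4559; next res becomes 114; next final value 114; price_opt: tmp becomes 10; next ((b + c) == ((-5 + 4) - tmp)) evaluates to false; next acc becomes 0; next at j=0:; next acc becomes 10; next at k=0:; next acc becomes 12; next at k=1:; next acc becomes 15; next at k=2:; next acc becomes 19; next at j=1:; next acc becomes 29; next at k=0:; next acc becomes 31; next at k=1:; next acc becomes 34; next at k=2:; next acc becomes 38; next at j=2:; next acc becomes 48; next at k=0:; next acc becomes 50; next at k=1:; next acc becomes 53; next at k=2:; next acc becomes 57; next at j=3:; next acc becomes 67; next at k=0:; next acc becomes 69; next at k=1:; next acc becomes 72; next at k=2:; next acc becomes 76; next at j=4:; next acc becomes 86; next at k=0:; next acc becomes 88; next at k=1:; next acc becomes 91; next at k=2:; next acc becomes 95; next at j=5:; next acc becomes 105; next at k=0:; next acc becomes 107; next at k=1:; next acc becomes 110; next at k=2:; next acc becomes 114; next res becomes 1; next at j=-2:; next res becomes -569; next at j=-1:; next res becomes -1139; next at j=0:; next res becomes -1709; next at j=1:; next res becomes -2279; next at j=2:; next res becomes -2849; next at j=3:; next res becomes -3419; next at j=4:; next res becomes -3989; next at j=5:; next res becomes -4559; next res becomes 114; next final value 114; agreement on 114.
Checked all 72 inputs in the declared domain: the outputs agree on every one.
verdict: equivalent


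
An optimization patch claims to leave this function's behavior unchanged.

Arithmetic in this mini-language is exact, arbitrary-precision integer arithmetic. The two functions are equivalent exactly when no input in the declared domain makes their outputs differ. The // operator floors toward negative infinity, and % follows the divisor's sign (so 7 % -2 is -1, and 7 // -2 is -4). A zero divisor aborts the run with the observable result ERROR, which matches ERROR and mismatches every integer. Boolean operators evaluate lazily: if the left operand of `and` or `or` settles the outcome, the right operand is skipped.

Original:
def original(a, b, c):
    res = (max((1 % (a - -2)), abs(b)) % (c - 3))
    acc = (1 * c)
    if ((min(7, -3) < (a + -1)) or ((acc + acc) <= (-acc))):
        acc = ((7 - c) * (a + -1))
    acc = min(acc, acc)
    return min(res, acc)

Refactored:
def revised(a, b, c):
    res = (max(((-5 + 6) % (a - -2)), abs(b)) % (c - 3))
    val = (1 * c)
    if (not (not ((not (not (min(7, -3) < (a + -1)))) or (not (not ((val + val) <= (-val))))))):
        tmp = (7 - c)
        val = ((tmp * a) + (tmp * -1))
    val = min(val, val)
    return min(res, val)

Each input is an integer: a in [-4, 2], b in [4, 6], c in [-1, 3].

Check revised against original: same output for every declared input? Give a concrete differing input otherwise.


Comparing the listings, the differences include: statement counts differ, arithmetic usage differs, boolean connective usage differs, local variable names differ, constant usage differs.
As a probe, take a=-2, b=6, c=0: original runs a zero divisor aborts: ERROR; revised runs a zero divisor aborts: ERROR; both end at ERROR.
Sweeping the whole domain (105 inputs) finds no disagreement.
verdict: equivalent


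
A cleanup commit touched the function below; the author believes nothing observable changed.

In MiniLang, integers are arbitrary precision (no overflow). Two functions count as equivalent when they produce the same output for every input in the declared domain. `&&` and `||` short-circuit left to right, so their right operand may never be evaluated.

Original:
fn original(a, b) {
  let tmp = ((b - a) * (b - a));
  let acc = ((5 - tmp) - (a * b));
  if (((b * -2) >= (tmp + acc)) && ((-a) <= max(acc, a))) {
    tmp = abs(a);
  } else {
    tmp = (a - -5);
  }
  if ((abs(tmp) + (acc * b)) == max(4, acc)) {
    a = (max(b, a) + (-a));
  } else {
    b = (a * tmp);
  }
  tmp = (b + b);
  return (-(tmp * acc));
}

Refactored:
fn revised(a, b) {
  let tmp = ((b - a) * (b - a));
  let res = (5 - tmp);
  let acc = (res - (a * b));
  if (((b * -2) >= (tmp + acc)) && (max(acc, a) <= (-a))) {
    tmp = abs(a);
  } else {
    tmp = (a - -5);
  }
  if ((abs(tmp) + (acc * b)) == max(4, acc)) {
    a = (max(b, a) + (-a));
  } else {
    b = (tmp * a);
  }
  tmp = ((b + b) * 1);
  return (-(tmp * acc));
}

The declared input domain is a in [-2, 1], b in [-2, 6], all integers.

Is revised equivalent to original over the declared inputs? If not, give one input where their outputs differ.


At a=-2, b=-2: original gives 12, revised gives 8.
verdict: not equivalent; witness: a=-2, b=-2


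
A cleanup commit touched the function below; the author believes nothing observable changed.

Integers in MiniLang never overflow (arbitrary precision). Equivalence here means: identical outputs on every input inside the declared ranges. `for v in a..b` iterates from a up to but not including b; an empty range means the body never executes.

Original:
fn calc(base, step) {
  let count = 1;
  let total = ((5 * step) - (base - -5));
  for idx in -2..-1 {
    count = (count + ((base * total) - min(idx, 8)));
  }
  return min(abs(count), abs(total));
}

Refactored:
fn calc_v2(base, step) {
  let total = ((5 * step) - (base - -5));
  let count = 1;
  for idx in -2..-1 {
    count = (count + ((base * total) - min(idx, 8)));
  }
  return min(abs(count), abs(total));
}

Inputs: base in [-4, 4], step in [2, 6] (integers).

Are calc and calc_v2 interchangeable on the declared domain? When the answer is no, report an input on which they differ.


Reading the diff, among the changes: same computation, different form.
Spot check at base=2, step=2 — calc: count=1, then total=3, then (idx=-2), then count=9, then returns 3. calc_v2: total=3, then count=1, then (idx=-2), then count=9, then returns 3. Both give 3.
An exhaustive pass over the 45 declared inputs shows identical outputs.
verdict: equivalent


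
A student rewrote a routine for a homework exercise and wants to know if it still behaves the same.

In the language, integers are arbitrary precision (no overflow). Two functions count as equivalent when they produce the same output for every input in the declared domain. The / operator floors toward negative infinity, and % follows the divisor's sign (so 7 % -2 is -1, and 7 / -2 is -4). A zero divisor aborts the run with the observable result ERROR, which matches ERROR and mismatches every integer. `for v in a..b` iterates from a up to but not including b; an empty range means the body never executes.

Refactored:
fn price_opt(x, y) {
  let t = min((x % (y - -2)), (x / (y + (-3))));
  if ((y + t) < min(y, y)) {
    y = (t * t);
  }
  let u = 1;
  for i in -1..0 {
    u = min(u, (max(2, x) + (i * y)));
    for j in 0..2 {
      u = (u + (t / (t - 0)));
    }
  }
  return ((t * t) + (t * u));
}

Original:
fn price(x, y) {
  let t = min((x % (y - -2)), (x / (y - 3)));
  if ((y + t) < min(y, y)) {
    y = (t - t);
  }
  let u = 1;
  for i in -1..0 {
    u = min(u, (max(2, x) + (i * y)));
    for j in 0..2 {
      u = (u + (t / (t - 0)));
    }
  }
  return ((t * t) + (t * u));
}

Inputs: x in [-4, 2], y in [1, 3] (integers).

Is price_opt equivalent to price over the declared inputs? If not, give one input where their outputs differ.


Not equivalent: x=2, y=2 separates them (-2 vs 4).
price: t := -2 | ((y + t) < min(y, y)): true | y := 0 | u := 1 | iter i=-1: | u := 1 | iter j=0: | u := 2 | iter j=1: | u := 3 | result -2
price_opt: t := -2 | ((y + t) < min(y, y)): true | y := 4 | u := 1 | iter i=-1: | u := -2 | iter j=0: | u := -1 | iter j=1: | u := 0 | result 4
verdict: not equivalent; witness: x=2, y=2


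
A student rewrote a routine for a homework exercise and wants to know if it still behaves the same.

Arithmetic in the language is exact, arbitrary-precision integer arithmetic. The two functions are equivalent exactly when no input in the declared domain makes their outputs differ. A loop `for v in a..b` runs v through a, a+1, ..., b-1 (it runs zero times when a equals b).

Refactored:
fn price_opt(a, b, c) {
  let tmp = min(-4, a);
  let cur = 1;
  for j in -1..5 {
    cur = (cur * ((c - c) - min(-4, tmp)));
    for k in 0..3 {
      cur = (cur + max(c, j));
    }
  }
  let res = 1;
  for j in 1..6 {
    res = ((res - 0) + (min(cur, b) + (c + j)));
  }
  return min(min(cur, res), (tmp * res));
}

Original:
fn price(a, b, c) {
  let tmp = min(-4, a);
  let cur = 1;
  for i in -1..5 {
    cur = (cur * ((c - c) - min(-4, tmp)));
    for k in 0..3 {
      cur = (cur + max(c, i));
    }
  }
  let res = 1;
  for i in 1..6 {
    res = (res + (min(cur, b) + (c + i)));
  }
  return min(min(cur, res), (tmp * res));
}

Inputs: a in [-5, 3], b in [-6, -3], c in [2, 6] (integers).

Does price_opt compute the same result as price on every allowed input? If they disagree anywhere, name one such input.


Comparing the listings, the differences include: local variable names differ; and arithmetic usage differs; and constant usage differs.
Tracing a=2, b=-4, c=2: price: tmp=-4, then cur=1, then (i=-1), then cur=4, then (k=0), then cur=6, then (k=1), then cur=8, then (k=2), then cur=10, then (i=0), then cur=40, then (k=0), then cur=42, then (k=1), then cur=44, then (k=2), then cur=46, then (i=1), then cur=184, then (k=0), then cur=186, then (k=1), then cur=188, then (k=2), then cur=190, then (i=2), then cur=760, then (k=0), then cur=762, then (k=1), then cur=764, then (k=2), then cur=766, then (i=3), then cur=3064, then (k=0), then cur=3067, then (k=1), then cur=3070, then (k=2), then cur=3073, then (i=4), then cur=12292, then (k=0), then cur=12296, then (k=1), then cur=12300, then (k=2), then cur=12304, then res=1, then (i=1), then res=0, then (i=2), then res=0, then (i=3), then res=1, then (i=4), then res=3, then (i=5), then res=6, then returns -24 | price_opt: tmp=-4, then cur=1, then (j=-1), then cur=4, then (k=0), then cur=6, then (k=1), then cur=8, then (k=2), then cur=10, then (j=0), then cur=40, then (k=0), then cur=42, then (k=1), then cur=44, then (k=2), then cur=46, then (j=1), then cur=184, then (k=0), then cur=186, then (k=1), then cur=188, then (k=2), then cur=190, then (j=2), then cur=760, then (k=0), then cur=762, then (k=1), then cur=764, then (k=2), then cur=766, then (j=3), then cur=3064, then (k=0), then cur=3067, then (k=1), then cur=3070, then (k=2), then cur=3073, then (j=4), then cur=12292, then (k=0), then cur=12296, then (k=1), then cur=12300, then (k=2), then cur=12304, then res=1, then (j=1), then res=0, then (j=2), then res=0, then (j=3), then res=1, then (j=4), then res=3, then (j=5), then res=6, then returns -24 — matching result -24.
Checked all 180 inputs in the declared domain: the outputs agree on every one.
verdict: equivalent


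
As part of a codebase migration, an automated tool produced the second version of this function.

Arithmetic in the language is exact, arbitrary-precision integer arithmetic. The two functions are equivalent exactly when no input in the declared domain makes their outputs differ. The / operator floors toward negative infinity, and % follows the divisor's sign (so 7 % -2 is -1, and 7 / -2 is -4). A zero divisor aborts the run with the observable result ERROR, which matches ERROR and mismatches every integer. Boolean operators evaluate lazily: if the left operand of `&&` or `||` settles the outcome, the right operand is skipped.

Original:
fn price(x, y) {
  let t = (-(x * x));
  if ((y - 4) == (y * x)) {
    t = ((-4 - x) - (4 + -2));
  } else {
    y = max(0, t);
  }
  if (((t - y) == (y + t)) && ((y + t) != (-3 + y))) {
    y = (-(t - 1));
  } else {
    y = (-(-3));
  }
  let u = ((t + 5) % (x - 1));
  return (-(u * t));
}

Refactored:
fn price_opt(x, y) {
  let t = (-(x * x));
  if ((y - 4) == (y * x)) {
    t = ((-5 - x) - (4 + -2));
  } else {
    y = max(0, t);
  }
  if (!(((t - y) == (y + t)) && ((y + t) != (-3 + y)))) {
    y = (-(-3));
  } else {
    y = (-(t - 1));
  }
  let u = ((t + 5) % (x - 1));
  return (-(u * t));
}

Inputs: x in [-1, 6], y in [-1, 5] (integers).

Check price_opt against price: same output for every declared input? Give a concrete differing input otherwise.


Try x=-1, y=2.
price: t=-1, then ((y - 4) == (y * x)) is true, then t=-5, then (((t - y) == (y + t)) && ((y + t) != (-3 + y))) is false, then y=3, then u=0, then returns 0
price_opt: t=-1, then ((y - 4) == (y * x)) is true, then t=-6, then (!(((t - y) == (y + t)) && ((y + t) != (-3 + y)))) is true, then y=3, then u=-1, then returns -6
0 vs -6 — the two versions disagree here.
verdict: not equivalent; witness: x=-1, y=2


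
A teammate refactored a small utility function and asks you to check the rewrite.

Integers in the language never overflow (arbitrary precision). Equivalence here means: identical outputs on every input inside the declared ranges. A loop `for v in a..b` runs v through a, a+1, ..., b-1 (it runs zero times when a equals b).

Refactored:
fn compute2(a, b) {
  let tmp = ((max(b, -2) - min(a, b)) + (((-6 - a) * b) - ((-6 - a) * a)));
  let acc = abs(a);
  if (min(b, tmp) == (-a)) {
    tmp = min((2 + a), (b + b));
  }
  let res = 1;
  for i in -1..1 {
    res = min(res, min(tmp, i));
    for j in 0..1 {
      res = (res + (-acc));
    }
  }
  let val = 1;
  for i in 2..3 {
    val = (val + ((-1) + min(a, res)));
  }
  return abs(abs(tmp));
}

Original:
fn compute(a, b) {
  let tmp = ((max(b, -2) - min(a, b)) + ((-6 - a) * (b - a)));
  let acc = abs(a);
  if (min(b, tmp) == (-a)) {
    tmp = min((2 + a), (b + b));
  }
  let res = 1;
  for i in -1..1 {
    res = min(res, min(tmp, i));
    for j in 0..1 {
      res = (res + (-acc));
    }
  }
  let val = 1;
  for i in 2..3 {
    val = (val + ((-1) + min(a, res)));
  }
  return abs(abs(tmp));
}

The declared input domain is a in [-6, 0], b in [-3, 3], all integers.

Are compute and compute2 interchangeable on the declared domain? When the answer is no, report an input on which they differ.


The two are interchangeable: arithmetic usage differs; and constant usage differs, and every declared input agrees.
Tracing a=0, b=2: compute: tmp becomes -10; next acc becomes 0; next (min(b, tmp) == (-a)) evaluates to false; next res becomes 1; next at i=-1:; next res becomes -10; next at j=0:; next res becomes -10; next at i=0:; next res becomes -10; next at j=0:; next res becomes -10; next val becomes 1; next at i=2:; next val becomes -10; next final value 10 | compute2: tmp becomes -10; next acc becomes 0; next (min(b, tmp) == (-a)) evaluates to false; next res becomes 1; next at i=-1:; next res becomes -10; next at j=0:; next res becomes -10; next at i=0:; next res becomes -10; next at j=0:; next res becomes -10; next val becomes 1; next at i=2:; next val becomes -10; next final value 10 — matching result 10.
Across all 49 domain points the two functions coincide.
verdict: equivalent
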